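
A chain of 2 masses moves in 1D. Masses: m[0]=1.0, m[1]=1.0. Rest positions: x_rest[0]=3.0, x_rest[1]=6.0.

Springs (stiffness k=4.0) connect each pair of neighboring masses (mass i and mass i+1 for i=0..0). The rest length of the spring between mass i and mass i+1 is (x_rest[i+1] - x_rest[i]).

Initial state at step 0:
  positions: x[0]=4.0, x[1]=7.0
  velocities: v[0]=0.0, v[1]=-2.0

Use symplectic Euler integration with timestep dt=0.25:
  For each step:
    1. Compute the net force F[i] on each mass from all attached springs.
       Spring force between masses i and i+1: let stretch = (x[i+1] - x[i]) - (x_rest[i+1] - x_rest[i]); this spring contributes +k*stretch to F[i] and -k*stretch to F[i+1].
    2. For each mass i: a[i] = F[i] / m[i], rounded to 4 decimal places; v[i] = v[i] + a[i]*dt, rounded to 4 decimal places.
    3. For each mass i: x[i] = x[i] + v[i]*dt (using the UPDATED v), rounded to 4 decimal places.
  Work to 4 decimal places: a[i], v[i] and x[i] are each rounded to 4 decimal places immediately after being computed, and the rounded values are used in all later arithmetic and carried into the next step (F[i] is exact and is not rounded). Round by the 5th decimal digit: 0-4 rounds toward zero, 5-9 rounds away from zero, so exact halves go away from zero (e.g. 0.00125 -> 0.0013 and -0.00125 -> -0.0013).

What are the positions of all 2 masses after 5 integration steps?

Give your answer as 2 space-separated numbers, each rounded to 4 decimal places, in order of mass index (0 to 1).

Answer: 2.5782 5.9219

Derivation:
Step 0: x=[4.0000 7.0000] v=[0.0000 -2.0000]
Step 1: x=[4.0000 6.5000] v=[0.0000 -2.0000]
Step 2: x=[3.8750 6.1250] v=[-0.5000 -1.5000]
Step 3: x=[3.5625 5.9375] v=[-1.2500 -0.7500]
Step 4: x=[3.0938 5.9063] v=[-1.8750 -0.1250]
Step 5: x=[2.5782 5.9219] v=[-2.0625 0.0625]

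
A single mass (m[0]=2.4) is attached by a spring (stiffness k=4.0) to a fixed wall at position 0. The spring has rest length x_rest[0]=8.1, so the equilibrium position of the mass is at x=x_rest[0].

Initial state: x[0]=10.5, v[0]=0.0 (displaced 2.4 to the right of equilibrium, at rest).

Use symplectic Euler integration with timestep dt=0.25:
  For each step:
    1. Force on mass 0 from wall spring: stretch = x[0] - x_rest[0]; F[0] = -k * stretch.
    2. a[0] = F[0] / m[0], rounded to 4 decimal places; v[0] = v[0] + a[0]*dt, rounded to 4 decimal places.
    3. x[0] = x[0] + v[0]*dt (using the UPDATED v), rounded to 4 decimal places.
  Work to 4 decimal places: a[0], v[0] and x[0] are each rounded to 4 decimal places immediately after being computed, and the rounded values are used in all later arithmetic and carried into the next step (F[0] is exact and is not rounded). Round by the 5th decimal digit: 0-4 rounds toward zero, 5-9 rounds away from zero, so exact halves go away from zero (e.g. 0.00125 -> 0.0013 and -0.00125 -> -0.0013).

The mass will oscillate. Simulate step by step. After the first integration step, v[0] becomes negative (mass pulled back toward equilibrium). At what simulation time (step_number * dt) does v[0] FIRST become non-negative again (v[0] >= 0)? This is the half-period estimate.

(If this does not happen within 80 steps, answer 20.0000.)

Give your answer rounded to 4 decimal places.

Step 0: x=[10.5000] v=[0.0000]
Step 1: x=[10.2500] v=[-1.0000]
Step 2: x=[9.7761] v=[-1.8958]
Step 3: x=[9.1276] v=[-2.5942]
Step 4: x=[8.3720] v=[-3.0224]
Step 5: x=[7.5881] v=[-3.1357]
Step 6: x=[6.8575] v=[-2.9224]
Step 7: x=[6.2563] v=[-2.4047]
Step 8: x=[5.8472] v=[-1.6365]
Step 9: x=[5.6728] v=[-0.6978]
Step 10: x=[5.7512] v=[0.3135]
First v>=0 after going negative at step 10, time=2.5000

Answer: 2.5000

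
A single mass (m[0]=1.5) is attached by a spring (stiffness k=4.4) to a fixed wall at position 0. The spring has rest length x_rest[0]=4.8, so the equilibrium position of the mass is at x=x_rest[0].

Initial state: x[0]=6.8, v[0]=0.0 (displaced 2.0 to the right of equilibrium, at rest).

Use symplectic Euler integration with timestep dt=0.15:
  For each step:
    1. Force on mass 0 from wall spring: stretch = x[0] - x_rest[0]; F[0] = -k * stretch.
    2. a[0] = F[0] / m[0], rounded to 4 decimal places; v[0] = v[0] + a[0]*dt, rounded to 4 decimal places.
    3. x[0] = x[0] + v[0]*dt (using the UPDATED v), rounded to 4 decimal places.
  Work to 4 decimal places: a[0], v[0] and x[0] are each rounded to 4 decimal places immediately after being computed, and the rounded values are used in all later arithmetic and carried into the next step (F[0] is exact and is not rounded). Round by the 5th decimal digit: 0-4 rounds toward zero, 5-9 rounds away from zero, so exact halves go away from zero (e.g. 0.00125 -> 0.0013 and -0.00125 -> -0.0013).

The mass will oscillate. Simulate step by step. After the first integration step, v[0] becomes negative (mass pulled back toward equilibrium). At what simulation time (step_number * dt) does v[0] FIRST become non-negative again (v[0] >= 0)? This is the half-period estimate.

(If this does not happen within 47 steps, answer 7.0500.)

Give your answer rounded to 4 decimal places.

Step 0: x=[6.8000] v=[0.0000]
Step 1: x=[6.6680] v=[-0.8800]
Step 2: x=[6.4127] v=[-1.7019]
Step 3: x=[6.0510] v=[-2.4115]
Step 4: x=[5.6067] v=[-2.9619]
Step 5: x=[5.1092] v=[-3.3168]
Step 6: x=[4.5913] v=[-3.4529]
Step 7: x=[4.0871] v=[-3.3611]
Step 8: x=[3.6300] v=[-3.0474]
Step 9: x=[3.2501] v=[-2.5326]
Step 10: x=[2.9725] v=[-1.8506]
Step 11: x=[2.8155] v=[-1.0465]
Step 12: x=[2.7895] v=[-0.1733]
Step 13: x=[2.8962] v=[0.7113]
First v>=0 after going negative at step 13, time=1.9500

Answer: 1.9500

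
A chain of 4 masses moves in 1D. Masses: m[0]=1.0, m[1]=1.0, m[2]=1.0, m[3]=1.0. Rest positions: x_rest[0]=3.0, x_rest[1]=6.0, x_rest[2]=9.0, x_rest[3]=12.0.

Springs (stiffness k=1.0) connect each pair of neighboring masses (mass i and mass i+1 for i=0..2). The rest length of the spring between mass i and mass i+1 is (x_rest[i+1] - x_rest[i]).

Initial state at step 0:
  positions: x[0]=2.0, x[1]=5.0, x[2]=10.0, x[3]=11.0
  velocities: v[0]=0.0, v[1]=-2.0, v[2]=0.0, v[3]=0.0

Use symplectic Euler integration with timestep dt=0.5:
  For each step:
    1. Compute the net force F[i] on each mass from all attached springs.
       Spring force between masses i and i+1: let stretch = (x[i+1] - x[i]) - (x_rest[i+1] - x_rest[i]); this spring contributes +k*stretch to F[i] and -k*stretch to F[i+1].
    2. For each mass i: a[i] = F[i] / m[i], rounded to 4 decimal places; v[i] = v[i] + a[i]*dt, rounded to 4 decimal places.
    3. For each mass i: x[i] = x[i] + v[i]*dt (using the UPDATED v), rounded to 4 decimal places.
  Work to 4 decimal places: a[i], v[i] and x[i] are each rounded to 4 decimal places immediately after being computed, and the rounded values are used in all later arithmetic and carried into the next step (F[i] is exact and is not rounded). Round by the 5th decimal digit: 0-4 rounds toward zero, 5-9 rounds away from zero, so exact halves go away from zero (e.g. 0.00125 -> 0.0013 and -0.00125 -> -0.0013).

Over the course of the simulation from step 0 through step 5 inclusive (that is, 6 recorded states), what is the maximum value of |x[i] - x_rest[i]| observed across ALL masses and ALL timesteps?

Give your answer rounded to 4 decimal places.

Step 0: x=[2.0000 5.0000 10.0000 11.0000] v=[0.0000 -2.0000 0.0000 0.0000]
Step 1: x=[2.0000 4.5000 9.0000 11.5000] v=[0.0000 -1.0000 -2.0000 1.0000]
Step 2: x=[1.8750 4.5000 7.5000 12.1250] v=[-0.2500 0.0000 -3.0000 1.2500]
Step 3: x=[1.6563 4.5938 6.4063 12.3438] v=[-0.4375 0.1875 -2.1875 0.4375]
Step 4: x=[1.4219 4.4063 6.3438 11.8282] v=[-0.4688 -0.3750 -0.1250 -1.0313]
Step 5: x=[1.1836 3.9571 7.1681 10.6915] v=[-0.4766 -0.8985 1.6485 -2.2735]
Max displacement = 2.6562

Answer: 2.6562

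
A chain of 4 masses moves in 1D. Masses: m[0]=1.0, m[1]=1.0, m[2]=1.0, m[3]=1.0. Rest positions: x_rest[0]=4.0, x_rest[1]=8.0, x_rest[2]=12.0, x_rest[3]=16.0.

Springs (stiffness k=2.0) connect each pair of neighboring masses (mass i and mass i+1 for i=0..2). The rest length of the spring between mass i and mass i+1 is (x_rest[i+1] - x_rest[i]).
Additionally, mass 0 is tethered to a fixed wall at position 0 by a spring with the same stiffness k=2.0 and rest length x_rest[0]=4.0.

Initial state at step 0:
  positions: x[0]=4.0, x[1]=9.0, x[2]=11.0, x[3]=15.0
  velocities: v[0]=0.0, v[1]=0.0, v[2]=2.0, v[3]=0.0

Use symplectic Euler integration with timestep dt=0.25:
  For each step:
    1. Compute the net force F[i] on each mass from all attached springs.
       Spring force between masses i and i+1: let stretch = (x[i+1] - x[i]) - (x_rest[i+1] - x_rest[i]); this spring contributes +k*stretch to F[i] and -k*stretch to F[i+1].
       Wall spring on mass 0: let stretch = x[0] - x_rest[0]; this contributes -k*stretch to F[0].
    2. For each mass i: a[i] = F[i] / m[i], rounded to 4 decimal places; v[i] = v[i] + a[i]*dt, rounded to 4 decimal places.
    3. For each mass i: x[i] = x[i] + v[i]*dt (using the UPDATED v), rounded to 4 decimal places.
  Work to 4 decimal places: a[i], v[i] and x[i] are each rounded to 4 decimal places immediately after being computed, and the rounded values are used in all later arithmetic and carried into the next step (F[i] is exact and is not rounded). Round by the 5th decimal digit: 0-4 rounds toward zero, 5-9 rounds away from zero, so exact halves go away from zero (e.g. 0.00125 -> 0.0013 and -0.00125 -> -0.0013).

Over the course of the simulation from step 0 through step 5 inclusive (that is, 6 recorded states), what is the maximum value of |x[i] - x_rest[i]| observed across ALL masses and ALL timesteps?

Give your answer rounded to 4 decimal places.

Answer: 1.1922

Derivation:
Step 0: x=[4.0000 9.0000 11.0000 15.0000] v=[0.0000 0.0000 2.0000 0.0000]
Step 1: x=[4.1250 8.6250 11.7500 15.0000] v=[0.5000 -1.5000 3.0000 0.0000]
Step 2: x=[4.2969 8.0781 12.5156 15.0938] v=[0.6875 -2.1875 3.0625 0.3750]
Step 3: x=[4.4043 7.6133 13.0488 15.3653] v=[0.4297 -1.8594 2.1329 1.0859]
Step 4: x=[4.3623 7.4268 13.1922 15.8472] v=[-0.1680 -0.7462 0.5734 1.9277]
Step 5: x=[4.1581 7.5779 12.9468 16.4973] v=[-0.8169 0.6043 -0.9818 2.6002]
Max displacement = 1.1922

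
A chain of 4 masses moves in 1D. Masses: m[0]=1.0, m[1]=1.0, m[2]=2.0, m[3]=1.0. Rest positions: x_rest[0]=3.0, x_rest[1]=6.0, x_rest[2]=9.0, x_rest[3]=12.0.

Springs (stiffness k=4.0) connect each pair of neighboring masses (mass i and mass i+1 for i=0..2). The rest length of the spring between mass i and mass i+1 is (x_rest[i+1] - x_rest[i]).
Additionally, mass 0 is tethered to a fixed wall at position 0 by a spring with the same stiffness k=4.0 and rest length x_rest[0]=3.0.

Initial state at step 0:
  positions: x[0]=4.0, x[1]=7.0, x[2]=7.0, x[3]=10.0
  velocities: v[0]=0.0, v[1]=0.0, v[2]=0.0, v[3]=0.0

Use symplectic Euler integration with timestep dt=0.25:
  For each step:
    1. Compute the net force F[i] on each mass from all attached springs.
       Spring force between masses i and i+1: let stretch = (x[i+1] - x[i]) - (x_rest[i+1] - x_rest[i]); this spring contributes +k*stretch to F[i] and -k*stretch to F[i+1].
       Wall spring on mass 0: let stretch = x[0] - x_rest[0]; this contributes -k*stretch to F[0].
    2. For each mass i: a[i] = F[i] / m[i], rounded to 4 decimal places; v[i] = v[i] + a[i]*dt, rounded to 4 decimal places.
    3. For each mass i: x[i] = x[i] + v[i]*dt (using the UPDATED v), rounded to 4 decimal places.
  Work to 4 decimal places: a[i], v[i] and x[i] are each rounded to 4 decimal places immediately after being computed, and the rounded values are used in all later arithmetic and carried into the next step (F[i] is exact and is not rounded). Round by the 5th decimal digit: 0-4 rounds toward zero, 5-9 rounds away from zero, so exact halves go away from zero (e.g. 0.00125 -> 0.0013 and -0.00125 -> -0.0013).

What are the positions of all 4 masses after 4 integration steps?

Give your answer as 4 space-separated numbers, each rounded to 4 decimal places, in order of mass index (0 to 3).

Step 0: x=[4.0000 7.0000 7.0000 10.0000] v=[0.0000 0.0000 0.0000 0.0000]
Step 1: x=[3.7500 6.2500 7.3750 10.0000] v=[-1.0000 -3.0000 1.5000 0.0000]
Step 2: x=[3.1875 5.1563 7.9375 10.0938] v=[-2.2500 -4.3750 2.2500 0.3750]
Step 3: x=[2.3203 4.2657 8.4219 10.3985] v=[-3.4687 -3.5626 1.9376 1.2187]
Step 4: x=[1.3594 3.9278 8.6339 10.9590] v=[-3.8436 -1.3518 0.8478 2.2421]

Answer: 1.3594 3.9278 8.6339 10.9590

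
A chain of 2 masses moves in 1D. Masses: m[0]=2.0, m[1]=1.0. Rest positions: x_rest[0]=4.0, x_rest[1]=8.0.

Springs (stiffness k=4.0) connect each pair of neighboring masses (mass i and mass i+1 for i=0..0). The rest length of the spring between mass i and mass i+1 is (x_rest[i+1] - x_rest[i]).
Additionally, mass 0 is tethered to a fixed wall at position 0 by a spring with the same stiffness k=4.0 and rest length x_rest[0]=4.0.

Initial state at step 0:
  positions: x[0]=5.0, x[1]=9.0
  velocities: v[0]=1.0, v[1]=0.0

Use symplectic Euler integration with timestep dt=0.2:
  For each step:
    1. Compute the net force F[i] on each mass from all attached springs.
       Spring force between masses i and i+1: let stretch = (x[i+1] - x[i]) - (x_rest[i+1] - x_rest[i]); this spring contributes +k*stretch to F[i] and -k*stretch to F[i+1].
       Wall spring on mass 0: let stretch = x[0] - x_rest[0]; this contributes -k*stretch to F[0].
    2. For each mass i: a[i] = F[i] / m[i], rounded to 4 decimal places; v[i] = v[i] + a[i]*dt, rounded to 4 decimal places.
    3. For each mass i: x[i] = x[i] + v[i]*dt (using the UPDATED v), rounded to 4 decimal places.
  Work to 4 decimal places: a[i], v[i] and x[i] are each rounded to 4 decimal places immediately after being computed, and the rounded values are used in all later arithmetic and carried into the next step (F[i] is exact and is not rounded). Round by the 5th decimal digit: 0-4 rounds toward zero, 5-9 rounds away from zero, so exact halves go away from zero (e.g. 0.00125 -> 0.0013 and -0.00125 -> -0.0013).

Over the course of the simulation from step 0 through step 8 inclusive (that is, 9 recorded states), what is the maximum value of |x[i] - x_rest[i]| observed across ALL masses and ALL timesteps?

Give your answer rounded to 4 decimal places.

Answer: 1.1408

Derivation:
Step 0: x=[5.0000 9.0000] v=[1.0000 0.0000]
Step 1: x=[5.1200 9.0000] v=[0.6000 0.0000]
Step 2: x=[5.1408 9.0192] v=[0.1040 0.0960]
Step 3: x=[5.0606 9.0579] v=[-0.4010 0.1933]
Step 4: x=[4.8953 9.0970] v=[-0.8263 0.1955]
Step 5: x=[4.6746 9.1038] v=[-1.1037 0.0341]
Step 6: x=[4.4342 9.0419] v=[-1.2019 -0.3093]
Step 7: x=[4.2077 8.8828] v=[-1.1325 -0.7955]
Step 8: x=[4.0186 8.6157] v=[-0.9455 -1.3356]
Max displacement = 1.1408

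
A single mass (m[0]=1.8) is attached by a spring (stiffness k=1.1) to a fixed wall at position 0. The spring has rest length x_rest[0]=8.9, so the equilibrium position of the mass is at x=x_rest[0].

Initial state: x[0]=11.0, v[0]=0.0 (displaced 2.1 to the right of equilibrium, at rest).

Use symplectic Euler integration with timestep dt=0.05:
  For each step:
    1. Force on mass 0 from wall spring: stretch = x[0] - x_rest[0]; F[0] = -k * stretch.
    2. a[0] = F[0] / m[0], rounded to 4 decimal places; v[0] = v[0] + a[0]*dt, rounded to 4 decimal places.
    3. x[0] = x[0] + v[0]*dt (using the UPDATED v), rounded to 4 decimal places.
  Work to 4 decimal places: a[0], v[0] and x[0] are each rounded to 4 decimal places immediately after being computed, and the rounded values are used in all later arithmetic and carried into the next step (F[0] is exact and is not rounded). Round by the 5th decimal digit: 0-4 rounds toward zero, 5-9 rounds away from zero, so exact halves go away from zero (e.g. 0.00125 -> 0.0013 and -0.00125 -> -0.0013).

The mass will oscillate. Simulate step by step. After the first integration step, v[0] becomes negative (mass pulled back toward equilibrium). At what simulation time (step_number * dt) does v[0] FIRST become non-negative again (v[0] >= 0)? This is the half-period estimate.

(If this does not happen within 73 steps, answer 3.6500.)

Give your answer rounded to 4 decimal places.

Step 0: x=[11.0000] v=[0.0000]
Step 1: x=[10.9968] v=[-0.0642]
Step 2: x=[10.9904] v=[-0.1283]
Step 3: x=[10.9808] v=[-0.1922]
Step 4: x=[10.9680] v=[-0.2558]
Step 5: x=[10.9521] v=[-0.3190]
Step 6: x=[10.9330] v=[-0.3817]
Step 7: x=[10.9108] v=[-0.4438]
Step 8: x=[10.8855] v=[-0.5052]
Step 9: x=[10.8572] v=[-0.5659]
Step 10: x=[10.8259] v=[-0.6257]
Step 11: x=[10.7917] v=[-0.6845]
Step 12: x=[10.7546] v=[-0.7423]
Step 13: x=[10.7147] v=[-0.7990]
Step 14: x=[10.6720] v=[-0.8545]
Step 15: x=[10.6266] v=[-0.9086]
Step 16: x=[10.5785] v=[-0.9614]
Step 17: x=[10.5279] v=[-1.0127]
Step 18: x=[10.4748] v=[-1.0624]
Step 19: x=[10.4193] v=[-1.1105]
Step 20: x=[10.3615] v=[-1.1569]
Step 21: x=[10.3014] v=[-1.2016]
Step 22: x=[10.2392] v=[-1.2444]
Step 23: x=[10.1749] v=[-1.2853]
Step 24: x=[10.1087] v=[-1.3243]
Step 25: x=[10.0406] v=[-1.3612]
Step 26: x=[9.9708] v=[-1.3961]
Step 27: x=[9.8994] v=[-1.4288]
Step 28: x=[9.8264] v=[-1.4593]
Step 29: x=[9.7520] v=[-1.4876]
Step 30: x=[9.6763] v=[-1.5136]
Step 31: x=[9.5994] v=[-1.5373]
Step 32: x=[9.5215] v=[-1.5587]
Step 33: x=[9.4426] v=[-1.5777]
Step 34: x=[9.3629] v=[-1.5943]
Step 35: x=[9.2825] v=[-1.6084]
Step 36: x=[9.2015] v=[-1.6201]
Step 37: x=[9.1200] v=[-1.6293]
Step 38: x=[9.0382] v=[-1.6360]
Step 39: x=[8.9562] v=[-1.6402]
Step 40: x=[8.8741] v=[-1.6419]
Step 41: x=[8.7920] v=[-1.6411]
Step 42: x=[8.7101] v=[-1.6378]
Step 43: x=[8.6285] v=[-1.6320]
Step 44: x=[8.5473] v=[-1.6237]
Step 45: x=[8.4667] v=[-1.6129]
Step 46: x=[8.3867] v=[-1.5997]
Step 47: x=[8.3075] v=[-1.5840]
Step 48: x=[8.2292] v=[-1.5659]
Step 49: x=[8.1519] v=[-1.5454]
Step 50: x=[8.0758] v=[-1.5225]
Step 51: x=[8.0009] v=[-1.4973]
Step 52: x=[7.9274] v=[-1.4698]
Step 53: x=[7.8554] v=[-1.4401]
Step 54: x=[7.7850] v=[-1.4082]
Step 55: x=[7.7163] v=[-1.3741]
Step 56: x=[7.6494] v=[-1.3379]
Step 57: x=[7.5844] v=[-1.2997]
Step 58: x=[7.5214] v=[-1.2595]
Step 59: x=[7.4605] v=[-1.2174]
Step 60: x=[7.4018] v=[-1.1734]
Step 61: x=[7.3454] v=[-1.1276]
Step 62: x=[7.2914] v=[-1.0801]
Step 63: x=[7.2399] v=[-1.0310]
Step 64: x=[7.1909] v=[-0.9803]
Step 65: x=[7.1445] v=[-0.9281]
Step 66: x=[7.1008] v=[-0.8745]
Step 67: x=[7.0598] v=[-0.8195]
Step 68: x=[7.0216] v=[-0.7633]
Step 69: x=[6.9863] v=[-0.7059]
Step 70: x=[6.9539] v=[-0.6474]
Step 71: x=[6.9245] v=[-0.5879]
Step 72: x=[6.8981] v=[-0.5275]
Step 73: x=[6.8748] v=[-0.4663]
v[0] did not become non-negative within 73 steps; using fallback time=3.6500

Answer: 3.6500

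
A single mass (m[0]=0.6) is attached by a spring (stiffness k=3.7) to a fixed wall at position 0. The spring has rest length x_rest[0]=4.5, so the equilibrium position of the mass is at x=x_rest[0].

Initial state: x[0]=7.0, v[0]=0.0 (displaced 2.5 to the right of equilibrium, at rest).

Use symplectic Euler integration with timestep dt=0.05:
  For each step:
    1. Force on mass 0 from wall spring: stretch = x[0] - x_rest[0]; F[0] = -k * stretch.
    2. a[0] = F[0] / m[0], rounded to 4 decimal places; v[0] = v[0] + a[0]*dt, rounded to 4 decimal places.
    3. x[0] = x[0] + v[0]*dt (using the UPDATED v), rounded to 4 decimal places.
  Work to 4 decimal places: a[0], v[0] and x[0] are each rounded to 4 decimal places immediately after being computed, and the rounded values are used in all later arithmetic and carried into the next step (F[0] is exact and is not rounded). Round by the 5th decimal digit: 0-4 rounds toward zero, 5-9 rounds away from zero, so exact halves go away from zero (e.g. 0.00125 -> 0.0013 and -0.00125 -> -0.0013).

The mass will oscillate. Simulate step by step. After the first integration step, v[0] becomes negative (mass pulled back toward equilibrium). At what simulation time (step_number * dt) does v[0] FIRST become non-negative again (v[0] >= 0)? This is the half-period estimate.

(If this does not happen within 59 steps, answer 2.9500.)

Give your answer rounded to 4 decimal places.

Answer: 1.3000

Derivation:
Step 0: x=[7.0000] v=[0.0000]
Step 1: x=[6.9615] v=[-0.7708]
Step 2: x=[6.8850] v=[-1.5298]
Step 3: x=[6.7717] v=[-2.2652]
Step 4: x=[6.6234] v=[-2.9656]
Step 5: x=[6.4424] v=[-3.6203]
Step 6: x=[6.2314] v=[-4.2192]
Step 7: x=[5.9937] v=[-4.7531]
Step 8: x=[5.7330] v=[-5.2137]
Step 9: x=[5.4533] v=[-5.5939]
Step 10: x=[5.1589] v=[-5.8878]
Step 11: x=[4.8544] v=[-6.0910]
Step 12: x=[4.5444] v=[-6.2003]
Step 13: x=[4.2337] v=[-6.2140]
Step 14: x=[3.9271] v=[-6.1319]
Step 15: x=[3.6293] v=[-5.9553]
Step 16: x=[3.3450] v=[-5.6868]
Step 17: x=[3.0785] v=[-5.3307]
Step 18: x=[2.8339] v=[-4.8924]
Step 19: x=[2.6150] v=[-4.3787]
Step 20: x=[2.4251] v=[-3.7975]
Step 21: x=[2.2672] v=[-3.1577]
Step 22: x=[2.1437] v=[-2.4693]
Step 23: x=[2.0566] v=[-1.7428]
Step 24: x=[2.0071] v=[-0.9894]
Step 25: x=[1.9961] v=[-0.2208]
Step 26: x=[2.0237] v=[0.5512]
First v>=0 after going negative at step 26, time=1.3000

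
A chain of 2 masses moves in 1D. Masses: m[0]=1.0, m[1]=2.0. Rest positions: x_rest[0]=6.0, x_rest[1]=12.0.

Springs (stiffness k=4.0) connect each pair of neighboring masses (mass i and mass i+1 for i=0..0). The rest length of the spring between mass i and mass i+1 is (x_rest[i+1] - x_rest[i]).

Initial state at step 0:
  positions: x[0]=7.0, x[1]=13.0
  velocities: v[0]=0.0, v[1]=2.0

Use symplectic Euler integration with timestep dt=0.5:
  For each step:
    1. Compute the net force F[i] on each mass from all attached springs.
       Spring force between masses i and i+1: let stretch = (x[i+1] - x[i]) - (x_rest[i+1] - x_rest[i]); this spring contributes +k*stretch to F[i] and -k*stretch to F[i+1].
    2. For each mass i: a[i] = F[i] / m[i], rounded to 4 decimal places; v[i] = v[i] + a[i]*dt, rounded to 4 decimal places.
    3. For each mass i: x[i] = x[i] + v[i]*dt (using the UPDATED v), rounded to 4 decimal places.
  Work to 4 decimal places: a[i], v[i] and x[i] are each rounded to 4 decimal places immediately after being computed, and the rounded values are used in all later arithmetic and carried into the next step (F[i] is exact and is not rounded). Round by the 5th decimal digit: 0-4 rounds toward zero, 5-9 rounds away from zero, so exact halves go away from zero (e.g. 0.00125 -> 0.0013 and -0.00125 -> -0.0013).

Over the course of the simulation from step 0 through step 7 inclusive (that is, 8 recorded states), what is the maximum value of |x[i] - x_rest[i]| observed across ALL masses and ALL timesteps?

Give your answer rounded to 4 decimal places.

Answer: 5.7344

Derivation:
Step 0: x=[7.0000 13.0000] v=[0.0000 2.0000]
Step 1: x=[7.0000 14.0000] v=[0.0000 2.0000]
Step 2: x=[8.0000 14.5000] v=[2.0000 1.0000]
Step 3: x=[9.5000 14.7500] v=[3.0000 0.5000]
Step 4: x=[10.2500 15.3750] v=[1.5000 1.2500]
Step 5: x=[10.1250 16.4375] v=[-0.2500 2.1250]
Step 6: x=[10.3125 17.3438] v=[0.3750 1.8125]
Step 7: x=[11.5313 17.7344] v=[2.4376 0.7812]
Max displacement = 5.7344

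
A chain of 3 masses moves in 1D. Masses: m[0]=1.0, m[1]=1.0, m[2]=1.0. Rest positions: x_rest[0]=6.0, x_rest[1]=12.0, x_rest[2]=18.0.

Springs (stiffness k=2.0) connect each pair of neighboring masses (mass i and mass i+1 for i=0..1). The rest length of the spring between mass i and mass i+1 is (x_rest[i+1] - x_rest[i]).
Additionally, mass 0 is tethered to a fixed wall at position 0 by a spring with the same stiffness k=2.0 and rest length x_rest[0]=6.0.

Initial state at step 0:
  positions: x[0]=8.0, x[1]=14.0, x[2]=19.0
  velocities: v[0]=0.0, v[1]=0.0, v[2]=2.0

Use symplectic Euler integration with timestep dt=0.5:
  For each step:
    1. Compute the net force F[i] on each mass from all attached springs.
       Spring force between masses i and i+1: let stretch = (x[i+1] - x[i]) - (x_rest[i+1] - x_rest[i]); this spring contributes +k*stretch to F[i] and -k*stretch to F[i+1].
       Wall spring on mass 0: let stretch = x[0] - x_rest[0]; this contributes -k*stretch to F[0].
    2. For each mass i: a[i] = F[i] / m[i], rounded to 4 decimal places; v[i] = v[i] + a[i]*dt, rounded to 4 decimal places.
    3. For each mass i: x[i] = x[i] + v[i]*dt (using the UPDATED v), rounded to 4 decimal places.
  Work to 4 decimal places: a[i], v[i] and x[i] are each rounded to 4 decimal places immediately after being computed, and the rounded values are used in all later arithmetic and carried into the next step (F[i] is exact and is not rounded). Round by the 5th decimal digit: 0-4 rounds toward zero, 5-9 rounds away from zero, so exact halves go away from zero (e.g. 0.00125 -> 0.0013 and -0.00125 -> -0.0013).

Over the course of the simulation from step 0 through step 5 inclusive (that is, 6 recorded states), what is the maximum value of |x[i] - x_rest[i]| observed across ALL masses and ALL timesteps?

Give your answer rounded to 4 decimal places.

Step 0: x=[8.0000 14.0000 19.0000] v=[0.0000 0.0000 2.0000]
Step 1: x=[7.0000 13.5000 20.5000] v=[-2.0000 -1.0000 3.0000]
Step 2: x=[5.7500 13.2500 21.5000] v=[-2.5000 -0.5000 2.0000]
Step 3: x=[5.3750 13.3750 21.3750] v=[-0.7500 0.2500 -0.2500]
Step 4: x=[6.3125 13.5000 20.2500] v=[1.8750 0.2500 -2.2500]
Step 5: x=[7.6875 13.4063 18.7500] v=[2.7500 -0.1875 -3.0000]
Max displacement = 3.5000

Answer: 3.5000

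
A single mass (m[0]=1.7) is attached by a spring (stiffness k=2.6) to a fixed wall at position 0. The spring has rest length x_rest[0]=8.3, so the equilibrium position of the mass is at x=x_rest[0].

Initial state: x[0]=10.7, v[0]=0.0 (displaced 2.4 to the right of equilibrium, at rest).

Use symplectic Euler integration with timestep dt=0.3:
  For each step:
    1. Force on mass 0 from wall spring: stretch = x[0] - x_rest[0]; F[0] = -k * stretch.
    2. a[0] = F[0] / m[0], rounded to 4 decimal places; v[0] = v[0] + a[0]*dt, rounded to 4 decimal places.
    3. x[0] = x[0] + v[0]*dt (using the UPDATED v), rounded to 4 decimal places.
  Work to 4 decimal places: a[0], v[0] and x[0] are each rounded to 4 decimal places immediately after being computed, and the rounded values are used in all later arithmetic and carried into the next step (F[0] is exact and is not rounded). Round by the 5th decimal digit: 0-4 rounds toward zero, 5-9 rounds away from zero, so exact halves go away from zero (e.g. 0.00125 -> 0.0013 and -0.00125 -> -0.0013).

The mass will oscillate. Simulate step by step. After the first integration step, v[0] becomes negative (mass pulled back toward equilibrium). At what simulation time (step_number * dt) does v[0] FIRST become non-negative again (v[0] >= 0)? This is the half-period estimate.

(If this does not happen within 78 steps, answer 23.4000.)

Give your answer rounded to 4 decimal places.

Step 0: x=[10.7000] v=[0.0000]
Step 1: x=[10.3696] v=[-1.1012]
Step 2: x=[9.7544] v=[-2.0508]
Step 3: x=[8.9390] v=[-2.7181]
Step 4: x=[8.0356] v=[-3.0113]
Step 5: x=[7.1686] v=[-2.8900]
Step 6: x=[6.4573] v=[-2.3709]
Step 7: x=[5.9997] v=[-1.5254]
Step 8: x=[5.8587] v=[-0.4700]
Step 9: x=[6.0537] v=[0.6501]
First v>=0 after going negative at step 9, time=2.7000

Answer: 2.7000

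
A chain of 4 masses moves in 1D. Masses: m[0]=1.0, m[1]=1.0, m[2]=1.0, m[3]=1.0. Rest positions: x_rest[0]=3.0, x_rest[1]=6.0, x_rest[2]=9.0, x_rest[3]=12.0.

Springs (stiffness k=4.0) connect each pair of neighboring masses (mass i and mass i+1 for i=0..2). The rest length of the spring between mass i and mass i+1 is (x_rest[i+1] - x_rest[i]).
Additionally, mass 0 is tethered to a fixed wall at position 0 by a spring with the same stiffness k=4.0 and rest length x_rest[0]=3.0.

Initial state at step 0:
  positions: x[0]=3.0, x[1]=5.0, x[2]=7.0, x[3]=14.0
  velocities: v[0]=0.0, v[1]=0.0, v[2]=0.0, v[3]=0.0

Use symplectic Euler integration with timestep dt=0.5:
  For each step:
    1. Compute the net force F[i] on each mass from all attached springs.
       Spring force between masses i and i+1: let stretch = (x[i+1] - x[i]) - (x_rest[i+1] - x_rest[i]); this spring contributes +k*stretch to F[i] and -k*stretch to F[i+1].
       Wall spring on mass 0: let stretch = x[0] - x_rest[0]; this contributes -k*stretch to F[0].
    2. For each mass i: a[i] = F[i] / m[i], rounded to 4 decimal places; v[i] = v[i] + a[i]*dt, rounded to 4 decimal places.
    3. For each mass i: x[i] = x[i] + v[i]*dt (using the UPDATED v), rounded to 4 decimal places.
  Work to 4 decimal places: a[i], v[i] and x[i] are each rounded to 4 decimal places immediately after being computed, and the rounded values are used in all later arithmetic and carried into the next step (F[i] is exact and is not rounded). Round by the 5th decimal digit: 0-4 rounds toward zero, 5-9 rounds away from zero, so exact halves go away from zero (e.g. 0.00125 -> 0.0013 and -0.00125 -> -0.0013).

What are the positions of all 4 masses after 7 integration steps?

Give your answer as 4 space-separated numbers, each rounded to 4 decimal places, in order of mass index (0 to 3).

Answer: 4.0000 7.0000 6.0000 14.0000

Derivation:
Step 0: x=[3.0000 5.0000 7.0000 14.0000] v=[0.0000 0.0000 0.0000 0.0000]
Step 1: x=[2.0000 5.0000 12.0000 10.0000] v=[-2.0000 0.0000 10.0000 -8.0000]
Step 2: x=[2.0000 9.0000 8.0000 11.0000] v=[0.0000 8.0000 -8.0000 2.0000]
Step 3: x=[7.0000 5.0000 8.0000 12.0000] v=[10.0000 -8.0000 0.0000 2.0000]
Step 4: x=[3.0000 6.0000 9.0000 12.0000] v=[-8.0000 2.0000 2.0000 0.0000]
Step 5: x=[-1.0000 7.0000 10.0000 12.0000] v=[-8.0000 2.0000 2.0000 0.0000]
Step 6: x=[4.0000 3.0000 10.0000 13.0000] v=[10.0000 -8.0000 0.0000 2.0000]
Step 7: x=[4.0000 7.0000 6.0000 14.0000] v=[0.0000 8.0000 -8.0000 2.0000]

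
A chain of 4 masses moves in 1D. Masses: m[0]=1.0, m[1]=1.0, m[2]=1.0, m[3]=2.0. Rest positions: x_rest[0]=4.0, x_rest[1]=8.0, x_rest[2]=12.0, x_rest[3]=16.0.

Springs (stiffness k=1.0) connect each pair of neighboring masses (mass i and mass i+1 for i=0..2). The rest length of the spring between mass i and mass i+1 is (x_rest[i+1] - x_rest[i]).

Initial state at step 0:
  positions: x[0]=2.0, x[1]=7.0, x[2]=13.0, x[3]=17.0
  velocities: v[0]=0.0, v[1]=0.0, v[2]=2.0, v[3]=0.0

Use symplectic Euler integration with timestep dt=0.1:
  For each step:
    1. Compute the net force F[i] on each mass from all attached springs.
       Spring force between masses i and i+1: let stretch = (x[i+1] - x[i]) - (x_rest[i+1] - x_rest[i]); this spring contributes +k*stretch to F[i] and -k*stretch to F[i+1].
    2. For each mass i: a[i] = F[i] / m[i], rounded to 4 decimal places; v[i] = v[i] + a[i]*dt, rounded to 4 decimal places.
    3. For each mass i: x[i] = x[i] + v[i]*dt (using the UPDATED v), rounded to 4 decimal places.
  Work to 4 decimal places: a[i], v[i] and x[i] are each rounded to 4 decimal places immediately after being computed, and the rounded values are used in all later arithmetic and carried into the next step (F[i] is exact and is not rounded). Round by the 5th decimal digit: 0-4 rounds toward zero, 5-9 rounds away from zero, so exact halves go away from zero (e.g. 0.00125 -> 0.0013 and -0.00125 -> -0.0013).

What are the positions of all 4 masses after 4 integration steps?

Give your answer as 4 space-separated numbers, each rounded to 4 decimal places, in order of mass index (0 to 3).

Step 0: x=[2.0000 7.0000 13.0000 17.0000] v=[0.0000 0.0000 2.0000 0.0000]
Step 1: x=[2.0100 7.0100 13.1800 17.0000] v=[0.1000 0.1000 1.8000 0.0000]
Step 2: x=[2.0300 7.0317 13.3365 17.0009] v=[0.2000 0.2170 1.5650 0.0090]
Step 3: x=[2.0600 7.0664 13.4666 17.0035] v=[0.3002 0.3473 1.3010 0.0258]
Step 4: x=[2.1001 7.1151 13.5681 17.0084] v=[0.4008 0.4867 1.0147 0.0490]

Answer: 2.1001 7.1151 13.5681 17.0084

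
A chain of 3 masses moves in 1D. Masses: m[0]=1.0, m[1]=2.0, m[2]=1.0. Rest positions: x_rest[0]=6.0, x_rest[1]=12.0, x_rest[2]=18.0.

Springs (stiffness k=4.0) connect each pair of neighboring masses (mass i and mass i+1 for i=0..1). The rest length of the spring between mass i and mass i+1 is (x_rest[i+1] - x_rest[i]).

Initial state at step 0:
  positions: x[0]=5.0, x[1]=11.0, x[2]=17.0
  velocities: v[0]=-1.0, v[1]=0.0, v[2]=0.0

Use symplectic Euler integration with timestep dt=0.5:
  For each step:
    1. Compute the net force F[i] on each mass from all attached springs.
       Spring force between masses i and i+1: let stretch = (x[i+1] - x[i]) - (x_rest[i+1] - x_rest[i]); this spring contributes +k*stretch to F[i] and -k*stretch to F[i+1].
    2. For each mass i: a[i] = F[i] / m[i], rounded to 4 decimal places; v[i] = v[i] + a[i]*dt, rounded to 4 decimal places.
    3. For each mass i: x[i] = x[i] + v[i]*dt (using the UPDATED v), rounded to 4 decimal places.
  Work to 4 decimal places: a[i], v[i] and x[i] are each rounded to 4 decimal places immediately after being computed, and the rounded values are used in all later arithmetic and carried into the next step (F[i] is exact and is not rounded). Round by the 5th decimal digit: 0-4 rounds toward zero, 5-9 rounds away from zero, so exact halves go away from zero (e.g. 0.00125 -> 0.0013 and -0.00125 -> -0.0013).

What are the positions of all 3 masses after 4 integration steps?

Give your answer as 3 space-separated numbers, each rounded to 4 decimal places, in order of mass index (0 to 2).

Answer: 4.7500 10.5000 16.2500

Derivation:
Step 0: x=[5.0000 11.0000 17.0000] v=[-1.0000 0.0000 0.0000]
Step 1: x=[4.5000 11.0000 17.0000] v=[-1.0000 0.0000 0.0000]
Step 2: x=[4.5000 10.7500 17.0000] v=[0.0000 -0.5000 0.0000]
Step 3: x=[4.7500 10.5000 16.7500] v=[0.5000 -0.5000 -0.5000]
Step 4: x=[4.7500 10.5000 16.2500] v=[0.0000 0.0000 -1.0000]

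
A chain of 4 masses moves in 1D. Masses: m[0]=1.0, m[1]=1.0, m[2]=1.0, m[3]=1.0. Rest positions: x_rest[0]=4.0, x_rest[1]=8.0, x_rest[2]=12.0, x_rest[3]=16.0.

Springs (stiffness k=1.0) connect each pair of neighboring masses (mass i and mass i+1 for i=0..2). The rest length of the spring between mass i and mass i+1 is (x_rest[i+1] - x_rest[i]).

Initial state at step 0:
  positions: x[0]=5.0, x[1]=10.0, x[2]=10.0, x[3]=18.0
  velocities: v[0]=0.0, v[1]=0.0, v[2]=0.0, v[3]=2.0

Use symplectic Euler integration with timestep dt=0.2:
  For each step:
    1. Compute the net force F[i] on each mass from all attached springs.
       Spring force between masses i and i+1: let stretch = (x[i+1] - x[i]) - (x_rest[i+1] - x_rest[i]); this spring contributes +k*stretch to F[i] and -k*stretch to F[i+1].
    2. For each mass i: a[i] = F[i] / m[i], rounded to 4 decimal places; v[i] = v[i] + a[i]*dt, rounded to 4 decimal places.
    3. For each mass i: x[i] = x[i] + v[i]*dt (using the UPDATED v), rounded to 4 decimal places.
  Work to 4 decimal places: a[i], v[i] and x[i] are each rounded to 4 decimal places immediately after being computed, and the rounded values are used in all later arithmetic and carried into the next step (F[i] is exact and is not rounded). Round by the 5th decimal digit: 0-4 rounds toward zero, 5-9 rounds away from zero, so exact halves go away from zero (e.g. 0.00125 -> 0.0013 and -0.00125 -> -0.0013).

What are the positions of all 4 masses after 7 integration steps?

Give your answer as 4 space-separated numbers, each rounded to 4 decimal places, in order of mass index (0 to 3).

Step 0: x=[5.0000 10.0000 10.0000 18.0000] v=[0.0000 0.0000 0.0000 2.0000]
Step 1: x=[5.0400 9.8000 10.3200 18.2400] v=[0.2000 -1.0000 1.6000 1.2000]
Step 2: x=[5.1104 9.4304 10.9360 18.3232] v=[0.3520 -1.8480 3.0800 0.4160]
Step 3: x=[5.1936 8.9482 11.7873 18.2709] v=[0.4160 -2.4109 4.2563 -0.2614]
Step 4: x=[5.2670 8.4294 12.7843 18.1193] v=[0.3669 -2.5940 4.9852 -0.7581]
Step 5: x=[5.3069 7.9583 13.8205 17.9143] v=[0.1994 -2.3555 5.1812 -1.0251]
Step 6: x=[5.2928 7.6156 14.7860 17.7055] v=[-0.0703 -1.7133 4.8275 -1.0439]
Step 7: x=[5.2117 7.4668 15.5815 17.5399] v=[-0.4057 -0.7438 3.9773 -0.8278]

Answer: 5.2117 7.4668 15.5815 17.5399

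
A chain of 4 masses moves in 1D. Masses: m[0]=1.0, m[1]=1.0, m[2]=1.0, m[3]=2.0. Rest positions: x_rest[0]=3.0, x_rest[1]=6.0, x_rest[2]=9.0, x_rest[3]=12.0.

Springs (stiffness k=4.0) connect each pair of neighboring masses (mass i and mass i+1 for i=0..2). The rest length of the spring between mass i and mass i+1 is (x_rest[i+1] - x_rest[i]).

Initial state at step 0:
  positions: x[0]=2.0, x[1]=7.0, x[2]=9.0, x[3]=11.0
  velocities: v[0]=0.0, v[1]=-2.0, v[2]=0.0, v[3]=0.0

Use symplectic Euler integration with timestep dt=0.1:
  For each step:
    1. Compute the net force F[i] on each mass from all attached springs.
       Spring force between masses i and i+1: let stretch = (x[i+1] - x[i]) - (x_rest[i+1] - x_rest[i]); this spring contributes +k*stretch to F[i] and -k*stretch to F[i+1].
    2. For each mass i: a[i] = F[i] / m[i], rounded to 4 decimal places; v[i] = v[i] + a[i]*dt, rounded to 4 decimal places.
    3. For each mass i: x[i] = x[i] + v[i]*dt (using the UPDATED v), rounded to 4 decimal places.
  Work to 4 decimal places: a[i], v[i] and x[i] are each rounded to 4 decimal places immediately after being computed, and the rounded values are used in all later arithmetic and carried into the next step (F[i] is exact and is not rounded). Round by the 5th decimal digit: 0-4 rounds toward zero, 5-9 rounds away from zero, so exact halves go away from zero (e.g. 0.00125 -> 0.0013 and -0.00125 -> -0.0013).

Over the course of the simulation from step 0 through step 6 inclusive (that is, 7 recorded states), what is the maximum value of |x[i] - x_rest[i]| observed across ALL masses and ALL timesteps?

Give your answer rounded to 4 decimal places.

Step 0: x=[2.0000 7.0000 9.0000 11.0000] v=[0.0000 -2.0000 0.0000 0.0000]
Step 1: x=[2.0800 6.6800 9.0000 11.0200] v=[0.8000 -3.2000 0.0000 0.2000]
Step 2: x=[2.2240 6.2688 8.9880 11.0596] v=[1.4400 -4.1120 -0.1200 0.3960]
Step 3: x=[2.4098 5.8046 8.9501 11.1178] v=[1.8579 -4.6422 -0.3790 0.5817]
Step 4: x=[2.6114 5.3304 8.8731 11.1926] v=[2.0158 -4.7419 -0.7701 0.7482]
Step 5: x=[2.8017 4.8892 8.7472 11.2810] v=[1.9034 -4.4124 -1.2594 0.8843]
Step 6: x=[2.9555 4.5188 8.5683 11.3788] v=[1.5384 -3.7042 -1.7891 0.9775]
Max displacement = 1.4812

Answer: 1.4812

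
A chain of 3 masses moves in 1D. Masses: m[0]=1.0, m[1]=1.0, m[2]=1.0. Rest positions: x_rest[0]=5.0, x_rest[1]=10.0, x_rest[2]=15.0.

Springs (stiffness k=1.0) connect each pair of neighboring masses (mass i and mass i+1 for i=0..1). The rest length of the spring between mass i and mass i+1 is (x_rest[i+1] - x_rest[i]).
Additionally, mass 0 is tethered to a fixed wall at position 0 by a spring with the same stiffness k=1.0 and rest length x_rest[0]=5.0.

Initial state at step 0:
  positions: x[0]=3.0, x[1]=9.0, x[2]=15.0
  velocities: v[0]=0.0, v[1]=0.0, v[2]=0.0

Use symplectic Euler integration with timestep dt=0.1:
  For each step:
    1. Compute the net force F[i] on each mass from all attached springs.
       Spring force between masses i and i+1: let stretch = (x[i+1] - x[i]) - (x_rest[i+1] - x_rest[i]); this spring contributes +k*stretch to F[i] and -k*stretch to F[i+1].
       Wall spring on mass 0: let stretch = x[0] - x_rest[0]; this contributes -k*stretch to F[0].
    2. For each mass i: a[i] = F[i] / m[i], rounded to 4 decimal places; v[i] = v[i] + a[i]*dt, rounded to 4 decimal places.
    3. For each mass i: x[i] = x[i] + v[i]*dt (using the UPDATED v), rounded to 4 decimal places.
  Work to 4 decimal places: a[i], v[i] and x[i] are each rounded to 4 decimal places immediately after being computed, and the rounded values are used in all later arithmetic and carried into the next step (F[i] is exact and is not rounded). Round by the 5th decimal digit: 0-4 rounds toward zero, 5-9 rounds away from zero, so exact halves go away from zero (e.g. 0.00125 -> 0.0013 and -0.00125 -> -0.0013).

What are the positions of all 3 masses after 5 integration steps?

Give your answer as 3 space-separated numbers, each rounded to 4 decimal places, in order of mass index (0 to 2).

Answer: 3.4294 9.0068 14.8535

Derivation:
Step 0: x=[3.0000 9.0000 15.0000] v=[0.0000 0.0000 0.0000]
Step 1: x=[3.0300 9.0000 14.9900] v=[0.3000 0.0000 -0.1000]
Step 2: x=[3.0894 9.0002 14.9701] v=[0.5940 0.0020 -0.1990]
Step 3: x=[3.1770 9.0010 14.9405] v=[0.8761 0.0079 -0.2960]
Step 4: x=[3.2911 9.0030 14.9015] v=[1.1408 0.0195 -0.3900]
Step 5: x=[3.4294 9.0068 14.8535] v=[1.3829 0.0382 -0.4799]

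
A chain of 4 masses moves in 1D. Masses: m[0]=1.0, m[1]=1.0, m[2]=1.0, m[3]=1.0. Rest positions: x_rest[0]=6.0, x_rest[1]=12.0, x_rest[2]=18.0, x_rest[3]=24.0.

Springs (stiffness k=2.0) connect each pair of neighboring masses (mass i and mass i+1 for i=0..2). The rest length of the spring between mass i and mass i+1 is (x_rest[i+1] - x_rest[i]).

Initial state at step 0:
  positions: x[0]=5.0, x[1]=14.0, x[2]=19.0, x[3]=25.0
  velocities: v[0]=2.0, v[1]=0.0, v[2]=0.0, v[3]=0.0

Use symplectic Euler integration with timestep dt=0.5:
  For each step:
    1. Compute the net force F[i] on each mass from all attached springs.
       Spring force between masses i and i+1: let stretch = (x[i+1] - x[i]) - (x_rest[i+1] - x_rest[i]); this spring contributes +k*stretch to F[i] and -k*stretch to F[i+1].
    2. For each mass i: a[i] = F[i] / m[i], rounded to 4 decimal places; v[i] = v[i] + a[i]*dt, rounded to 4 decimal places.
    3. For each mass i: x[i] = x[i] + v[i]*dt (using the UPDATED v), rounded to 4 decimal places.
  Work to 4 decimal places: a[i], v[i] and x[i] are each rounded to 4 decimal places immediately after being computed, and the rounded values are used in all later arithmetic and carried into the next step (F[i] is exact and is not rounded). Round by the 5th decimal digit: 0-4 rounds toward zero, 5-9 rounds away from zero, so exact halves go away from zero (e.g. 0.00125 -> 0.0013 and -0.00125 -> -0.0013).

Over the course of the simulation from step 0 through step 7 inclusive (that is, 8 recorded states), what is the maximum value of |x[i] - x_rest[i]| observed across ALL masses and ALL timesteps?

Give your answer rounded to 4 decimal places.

Answer: 3.9375

Derivation:
Step 0: x=[5.0000 14.0000 19.0000 25.0000] v=[2.0000 0.0000 0.0000 0.0000]
Step 1: x=[7.5000 12.0000 19.5000 25.0000] v=[5.0000 -4.0000 1.0000 0.0000]
Step 2: x=[9.2500 11.5000 19.0000 25.2500] v=[3.5000 -1.0000 -1.0000 0.5000]
Step 3: x=[9.1250 13.6250 17.8750 25.3750] v=[-0.2500 4.2500 -2.2500 0.2500]
Step 4: x=[8.2500 15.6250 18.3750 24.7500] v=[-1.7500 4.0000 1.0000 -1.2500]
Step 5: x=[8.0625 15.3125 20.6875 23.9375] v=[-0.3750 -0.6250 4.6250 -1.6250]
Step 6: x=[8.5000 14.0625 21.9375 24.5000] v=[0.8750 -2.5000 2.5000 1.1250]
Step 7: x=[8.7188 13.9688 20.5313 26.7813] v=[0.4375 -0.1875 -2.8125 4.5625]
Max displacement = 3.9375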